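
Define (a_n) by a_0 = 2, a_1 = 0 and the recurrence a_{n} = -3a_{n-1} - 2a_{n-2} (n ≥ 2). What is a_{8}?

-508

The ordinary generating function has denominator 1 + 3q + 2q^2.
Iterating the recurrence: a_0,…,a_{8} = 2, 0, -4, 12, -28, 60, -124, 252, -508.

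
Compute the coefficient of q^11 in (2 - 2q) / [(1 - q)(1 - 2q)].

4096

Partial fractions give a closed form: a_n = (2)·2^n.
At n = 11: a_11 = 4096.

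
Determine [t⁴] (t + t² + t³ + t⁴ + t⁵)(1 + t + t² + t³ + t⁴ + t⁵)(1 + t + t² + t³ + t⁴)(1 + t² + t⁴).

13

(t + t² + t³ + t⁴ + t⁵) has coefficients 0,1,1,1,1 for degrees 0…4.
(1 + t + t² + t³ + t⁴ + t⁵) has coefficients 1,1,1,1,1 for degrees 0…4.
Multiplying by (1 + t + t² + t³ + t⁴) gives running coefficients 1,2,3,4,5 for degrees 0…4.
Finally multiplying by (1 + t² + t⁴), the product of all factors after the first has coefficients 1,2,4,6,9 for degrees 0…4.
[t⁴] = 1·6 + 1·4 + 1·2 + 1·1 = 13.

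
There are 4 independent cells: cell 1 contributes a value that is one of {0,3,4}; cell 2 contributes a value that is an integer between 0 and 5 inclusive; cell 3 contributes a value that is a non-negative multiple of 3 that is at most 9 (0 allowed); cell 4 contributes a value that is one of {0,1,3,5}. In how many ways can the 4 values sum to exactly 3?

The generating function for the choices is (1 + q³ + q⁴)·(1 + q + q² + q³ + q⁴ + q⁵)·(1 + q³ + q⁶ + q⁹)·(1 + q + q³ + q⁵); the count is [q³].
(1 + q³ + q⁴) has coefficients 1,0,0,1 for degrees 0…3.
(1 + q + q² + q³ + q⁴ + q⁵) has coefficients 1,1,1,1 for degrees 0…3.
Multiplying by (1 + q³ + q⁶ + q⁹) gives running coefficients 1,1,1,2 for degrees 0…3.
Finally multiplying by (1 + q + q³ + q⁵), the product of all factors after the first has coefficients 1,2,2,4 for degrees 0…3.
[q³] = 1·4 + 1·1 = 5.

5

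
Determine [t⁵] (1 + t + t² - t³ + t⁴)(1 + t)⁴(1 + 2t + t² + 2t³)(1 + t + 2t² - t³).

(1 + t + t² - t³ + t⁴) has coefficients 1,1,1,-1,1 for degrees 0…4.
(1 + t)⁴ has coefficients 1,4,6,4,1,0 for degrees 0…5.
Multiplying by (1 + 2t + t² + 2t³) gives running coefficients 1,6,15,22,23,18 for degrees 0…5.
Finally multiplying by (1 + t + 2t² - t³), the product of all factors after the first has coefficients 1,7,23,48,69,70 for degrees 0…5.
[t⁵] = 1·70 + 1·69 + 1·48 − 1·23 + 1·7 = 171.

171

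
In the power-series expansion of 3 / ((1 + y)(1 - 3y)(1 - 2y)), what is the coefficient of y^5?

The denominator gives the recurrence a_n = 4a_(n−1) − a_(n−2) − 6a_(n−3) for n ≥ 3; the numerator fixes a_0 = 3, a_1 = 12, a_2 = 45.
Iterating: 3, 12, 45, 150, 483, 1512, so a_5 = 1512.

1512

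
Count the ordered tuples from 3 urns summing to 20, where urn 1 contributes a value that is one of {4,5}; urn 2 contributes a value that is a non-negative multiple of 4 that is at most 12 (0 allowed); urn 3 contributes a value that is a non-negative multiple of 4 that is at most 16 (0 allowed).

The generating function for the choices is (z⁴ + z⁵)·(1 + z⁴ + z⁸ + z¹²)·(1 + z⁴ + z⁸ + z¹² + z¹⁶); the count is [z²⁰].
(z⁴ + z⁵) has coefficients 0,0,0,0,1,1 for degrees 0…5.
(1 + z⁴ + z⁸ + z¹²) has coefficients 1,0,0,0,1,0,0,0,1,0,0,0,1,0,0,0,0,0,0,0,0 for degrees 0…20.
Finally multiplying by (1 + z⁴ + z⁸ + z¹² + z¹⁶), the product of all factors after the first has coefficients 1,0,0,0,2,0,0,0,3,0,0,0,4,0,0,0,4,0,0,0,3 for degrees 0…20.
[z²⁰] = 1·4 + 1·0 = 4.

4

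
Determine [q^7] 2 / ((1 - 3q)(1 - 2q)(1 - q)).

Partial fractions give a closed form: a_n = (9)·3^n + (-8)·2^n + (1)·1^n.
At n = 7: a_7 = 18660.

18660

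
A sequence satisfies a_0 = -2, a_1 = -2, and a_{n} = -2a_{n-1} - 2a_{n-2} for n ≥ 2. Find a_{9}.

The ordinary generating function has denominator 1 + 2y + 2y^2.
Iterating the recurrence: a_0,…,a_{9} = -2, -2, 8, -12, 8, 8, -32, 48, -32, -32.

-32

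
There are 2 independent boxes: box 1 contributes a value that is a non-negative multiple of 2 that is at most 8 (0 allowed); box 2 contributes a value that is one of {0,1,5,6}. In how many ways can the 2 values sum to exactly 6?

2

The generating function for the choices is (1 + x² + x⁴ + x⁶ + x⁸)·(1 + x + x⁵ + x⁶); the count is [x⁶].
(1 + x² + x⁴ + x⁶ + x⁸) has coefficients 1,0,1,0,1,0,1 for degrees 0…6.
(1 + x + x⁵ + x⁶) has coefficients 1,1,0,0,0,1,1 for degrees 0…6.
[x⁶] = 1·1 + 1·0 + 1·0 + 1·1 = 2.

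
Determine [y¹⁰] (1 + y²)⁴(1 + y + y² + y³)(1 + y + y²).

11

(1 + y²)⁴ has coefficients 1,0,4,0,6,0,4,0,1 for degrees 0…8.
(1 + y + y² + y³) has coefficients 1,1,1,1,0,0,0,0,0,0,0 for degrees 0…10.
Finally multiplying by (1 + y + y²), the product of all factors after the first has coefficients 1,2,3,3,2,1,0,0,0,0,0 for degrees 0…10.
[y¹⁰] = 1·0 + 4·0 + 6·0 + 4·2 + 1·3 = 11.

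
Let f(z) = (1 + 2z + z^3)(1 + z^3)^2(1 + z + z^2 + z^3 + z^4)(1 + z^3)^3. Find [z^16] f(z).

33

(1 + 2z + z^3) has coefficients 1,2,0,1 for degrees 0…3.
(1 + z^3)^2 has coefficients 1,0,0,2,0,0,1,0,0,0,0,0,0,0,0,0,0 for degrees 0…16.
Multiplying by (1 + z + z^2 + z^3 + z^4) gives running coefficients 1,1,1,3,3,2,3,3,1,1,1,0,0,0,0,0,0 for degrees 0…16.
Finally multiplying by (1 + z^3)^3, the product of all factors after the first has coefficients 1,1,1,6,6,5,15,15,10,20,20,10,15,15,5,6,6 for degrees 0…16.
[z^16] = 1·6 + 2·6 + 1·15 = 33.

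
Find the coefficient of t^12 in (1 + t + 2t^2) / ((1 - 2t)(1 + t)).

5462

The denominator gives the recurrence a_n = a_(n−1) + 2a_(n−2) for n ≥ 3; the numerator fixes a_0 = 1, a_1 = 2, a_2 = 6.
Iterating: 1, 2, 6, 10, 22, 42, 86, 170, 342, 682, 1366, 2730, 5462, so a_12 = 5462.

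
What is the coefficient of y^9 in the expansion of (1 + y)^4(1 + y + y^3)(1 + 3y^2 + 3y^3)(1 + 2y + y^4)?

(1 + y)^4 has coefficients 1,4,6,4,1 for degrees 0…4.
(1 + y + y^3) has coefficients 1,1,0,1,0,0,0,0,0,0 for degrees 0…9.
Multiplying by (1 + 3y^2 + 3y^3) gives running coefficients 1,1,3,7,3,3,3,0,0,0 for degrees 0…9.
Finally multiplying by (1 + 2y + y^4), the product of all factors after the first has coefficients 1,3,5,13,18,10,12,13,3,3 for degrees 0…9.
[y^9] = 1·3 + 4·3 + 6·13 + 4·12 + 1·10 = 151.

151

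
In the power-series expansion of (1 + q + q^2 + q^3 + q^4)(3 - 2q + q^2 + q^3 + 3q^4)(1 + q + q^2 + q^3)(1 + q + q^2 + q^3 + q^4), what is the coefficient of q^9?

76

(1 + q + q^2 + q^3 + q^4) has coefficients 1,1,1,1,1 for degrees 0…4.
(3 - 2q + q^2 + q^3 + 3q^4) has coefficients 3,-2,1,1,3,0,0,0,0,0 for degrees 0…9.
Multiplying by (1 + q + q^2 + q^3) gives running coefficients 3,1,2,3,3,5,4,3,0,0 for degrees 0…9.
Finally multiplying by (1 + q + q^2 + q^3 + q^4), the product of all factors after the first has coefficients 3,4,6,9,12,14,17,18,15,12 for degrees 0…9.
[q^9] = 1·12 + 1·15 + 1·18 + 1·17 + 1·14 = 76.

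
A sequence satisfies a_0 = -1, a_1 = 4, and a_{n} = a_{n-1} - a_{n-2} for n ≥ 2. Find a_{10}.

The ordinary generating function has denominator 1 - y + y^2.
Iterating the recurrence: a_0,…,a_{10} = -1, 4, 5, 1, -4, -5, -1, 4, 5, 1, -4.

-4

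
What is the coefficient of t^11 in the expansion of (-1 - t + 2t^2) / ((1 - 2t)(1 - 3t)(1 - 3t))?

-5972141

The denominator gives the recurrence a_n = 8a_(n−1) − 21a_(n−2) + 18a_(n−3) for n ≥ 3; the numerator fixes a_0 = -1, a_1 = -9, a_2 = -49.
Iterating: -1, -9, -49, -221, -901, -3449, -12649, -44981, -156301, -533489, -1795249, -5972141, so a_11 = -5972141.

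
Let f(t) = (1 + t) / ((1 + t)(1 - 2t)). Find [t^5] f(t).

Partial fractions give a closed form: a_n = (1)·2^n.
At n = 5: a_5 = 32.

32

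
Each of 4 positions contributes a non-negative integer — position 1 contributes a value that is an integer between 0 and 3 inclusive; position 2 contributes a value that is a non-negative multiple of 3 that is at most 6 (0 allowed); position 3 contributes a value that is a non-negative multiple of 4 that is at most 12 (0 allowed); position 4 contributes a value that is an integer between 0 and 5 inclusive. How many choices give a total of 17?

The generating function for the choices is (1 + t + t² + t³)·(1 + t³ + t⁶)·(1 + t⁴ + t⁸ + t¹²)·(1 + t + t² + t³ + t⁴ + t⁵); the count is [t¹⁷].
(1 + t + t² + t³) has coefficients 1,1,1,1 for degrees 0…3.
(1 + t³ + t⁶) has coefficients 1,0,0,1,0,0,1,0,0,0,0,0,0,0,0,0,0,0 for degrees 0…17.
Multiplying by (1 + t⁴ + t⁸ + t¹²) gives running coefficients 1,0,0,1,1,0,1,1,1,0,1,1,1,0,1,1,0,0 for degrees 0…17.
Finally multiplying by (1 + t + t² + t³ + t⁴ + t⁵), the product of all factors after the first has coefficients 1,1,1,2,3,3,3,4,5,4,4,5,5,4,4,5,4,3 for degrees 0…17.
[t¹⁷] = 1·3 + 1·4 + 1·5 + 1·4 = 16.

16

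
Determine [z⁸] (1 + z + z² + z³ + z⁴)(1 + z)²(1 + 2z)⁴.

184

(1 + z + z² + z³ + z⁴) has coefficients 1,1,1,1,1 for degrees 0…4.
(1 + z)² has coefficients 1,2,1,0,0,0,0,0,0 for degrees 0…8.
Finally multiplying by (1 + 2z)⁴, the product of all factors after the first has coefficients 1,10,41,88,104,64,16,0,0 for degrees 0…8.
[z⁸] = 1·0 + 1·0 + 1·16 + 1·64 + 1·104 = 184.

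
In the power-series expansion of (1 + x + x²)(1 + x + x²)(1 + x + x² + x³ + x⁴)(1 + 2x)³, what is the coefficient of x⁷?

(1 + x + x²) has coefficients 1,1,1 for degrees 0…2.
(1 + x + x²) has coefficients 1,1,1,0,0,0,0,0 for degrees 0…7.
Multiplying by (1 + x + x² + x³ + x⁴) gives running coefficients 1,2,3,3,3,2,1,0 for degrees 0…7.
Finally multiplying by (1 + 2x)³, the product of all factors after the first has coefficients 1,8,27,53,73,80,73,54 for degrees 0…7.
[x⁷] = 1·54 + 1·73 + 1·80 = 207.

207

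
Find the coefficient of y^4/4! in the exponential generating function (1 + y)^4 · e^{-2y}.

The EGF product rule gives c_4 = Σ_{k_1+k_2=4} C(4; k_1,k_2) · ∏ g_i(k_i), where (1+y)^4 gives the falling factorial (4)_k; e^{-2y} gives (-2)^k.
g_1(k) for k = 0…4: 1, 4, 12, 24, 24.
g_2(k) for k = 0…4: 1, -2, 4, -8, 16.
c_4 = Σ_k C(4,k)·g_1(k)·g_2(4−k) = 1·1·16 + 4·4·(-8) + 6·12·4 + 4·24·(-2) + 1·24·1 = 16 − 128 + 288 − 192 + 24 = 8.

8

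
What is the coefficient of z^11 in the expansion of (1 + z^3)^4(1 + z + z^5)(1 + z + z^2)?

14

(1 + z^3)^4 has coefficients 1,0,0,4,0,0,6,0,0,4,0,0 for degrees 0…11.
(1 + z + z^5) has coefficients 1,1,0,0,0,1,0,0,0,0,0,0 for degrees 0…11.
Finally multiplying by (1 + z + z^2), the product of all factors after the first has coefficients 1,2,2,1,0,1,1,1,0,0,0,0 for degrees 0…11.
[z^11] = 1·0 + 4·0 + 6·1 + 4·2 = 14.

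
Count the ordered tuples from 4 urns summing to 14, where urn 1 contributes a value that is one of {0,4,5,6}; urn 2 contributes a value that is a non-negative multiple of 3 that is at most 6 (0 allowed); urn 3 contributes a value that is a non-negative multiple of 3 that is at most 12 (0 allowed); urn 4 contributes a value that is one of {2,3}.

9

The generating function for the choices is (1 + t^4 + t^5 + t^6)·(1 + t^3 + t^6)·(1 + t^3 + t^6 + t^9 + t^12)·(t^2 + t^3); the count is [t^14].
(1 + t^4 + t^5 + t^6) has coefficients 1,0,0,0,1,1,1 for degrees 0…6.
(1 + t^3 + t^6) has coefficients 1,0,0,1,0,0,1,0,0,0,0,0,0,0,0 for degrees 0…14.
Multiplying by (1 + t^3 + t^6 + t^9 + t^12) gives running coefficients 1,0,0,2,0,0,3,0,0,3,0,0,3,0,0 for degrees 0…14.
Finally multiplying by (t^2 + t^3), the product of all factors after the first has coefficients 0,0,1,1,0,2,2,0,3,3,0,3,3,0,3 for degrees 0…14.
[t^14] = 1·3 + 1·0 + 1·3 + 1·3 = 9.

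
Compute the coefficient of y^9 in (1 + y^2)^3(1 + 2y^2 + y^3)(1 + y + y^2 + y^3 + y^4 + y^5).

25

(1 + y^2)^3 has coefficients 1,0,3,0,3,0,1 for degrees 0…6.
(1 + 2y^2 + y^3) has coefficients 1,0,2,1,0,0,0,0,0,0 for degrees 0…9.
Finally multiplying by (1 + y + y^2 + y^3 + y^4 + y^5), the product of all factors after the first has coefficients 1,1,3,4,4,4,3,3,1,0 for degrees 0…9.
[y^9] = 1·0 + 3·3 + 3·4 + 1·4 = 25.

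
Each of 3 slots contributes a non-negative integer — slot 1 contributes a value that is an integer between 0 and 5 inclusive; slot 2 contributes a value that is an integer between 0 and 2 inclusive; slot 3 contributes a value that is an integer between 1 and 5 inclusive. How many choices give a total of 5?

12

The generating function for the choices is (1 + q + q^2 + q^3 + q^4 + q^5)·(1 + q + q^2)·(q + q^2 + q^3 + q^4 + q^5); the count is [q^5].
(1 + q + q^2 + q^3 + q^4 + q^5) has coefficients 1,1,1,1,1,1 for degrees 0…5.
(1 + q + q^2) has coefficients 1,1,1,0,0,0 for degrees 0…5.
Finally multiplying by (q + q^2 + q^3 + q^4 + q^5), the product of all factors after the first has coefficients 0,1,2,3,3,3 for degrees 0…5.
[q^5] = 1·3 + 1·3 + 1·3 + 1·2 + 1·1 + 1·0 = 12.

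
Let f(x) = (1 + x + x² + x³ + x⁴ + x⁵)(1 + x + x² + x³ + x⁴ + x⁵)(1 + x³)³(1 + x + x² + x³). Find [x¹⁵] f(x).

(1 + x + x² + x³ + x⁴ + x⁵) has coefficients 1,1,1,1,1,1 for degrees 0…5.
(1 + x + x² + x³ + x⁴ + x⁵) has coefficients 1,1,1,1,1,1,0,0,0,0,0,0,0,0,0,0 for degrees 0…15.
Multiplying by (1 + x³)³ gives running coefficients 1,1,1,4,4,4,6,6,6,4,4,4,1,1,1,0 for degrees 0…15.
Finally multiplying by (1 + x + x² + x³), the product of all factors after the first has coefficients 1,2,3,7,10,13,18,20,22,22,20,18,13,10,7,3 for degrees 0…15.
[x¹⁵] = 1·3 + 1·7 + 1·10 + 1·13 + 1·18 + 1·20 = 71.

71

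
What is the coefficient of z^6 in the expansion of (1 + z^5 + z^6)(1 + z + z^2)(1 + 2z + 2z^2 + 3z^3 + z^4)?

(1 + z^5 + z^6) has coefficients 1,0,0,0,0,1,1 for degrees 0…6.
(1 + z + z^2) has coefficients 1,1,1,0,0,0,0 for degrees 0…6.
Finally multiplying by (1 + 2z + 2z^2 + 3z^3 + z^4), the product of all factors after the first has coefficients 1,3,5,7,6,4,1 for degrees 0…6.
[z^6] = 1·1 + 1·3 + 1·1 = 5.

5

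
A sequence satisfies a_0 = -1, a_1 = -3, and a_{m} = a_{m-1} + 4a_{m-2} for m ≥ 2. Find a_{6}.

The ordinary generating function has denominator 1 - t - 4t^2.
Iterating the recurrence: a_0,…,a_{6} = -1, -3, -7, -19, -47, -123, -311.

-311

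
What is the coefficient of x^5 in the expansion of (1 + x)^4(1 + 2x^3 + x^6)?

(1 + x)^4 has coefficients 1,4,6,4,1 for degrees 0…4.
(1 + 2x^3 + x^6) has coefficients 1,0,0,2,0,0 for degrees 0…5.
[x^5] = 1·0 + 4·0 + 6·2 + 4·0 + 1·0 = 12.

12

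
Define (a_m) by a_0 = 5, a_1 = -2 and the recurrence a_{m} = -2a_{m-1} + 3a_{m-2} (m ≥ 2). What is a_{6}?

The ordinary generating function has denominator 1 + 2y - 3y^2.
Iterating the recurrence: a_0,…,a_{6} = 5, -2, 19, -44, 145, -422, 1279.

1279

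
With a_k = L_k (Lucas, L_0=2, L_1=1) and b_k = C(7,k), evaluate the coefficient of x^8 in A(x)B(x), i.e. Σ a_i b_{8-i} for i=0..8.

Write out a_i and b_{8-i} for i = 0,…,8 and sum the products.
Σ = 2·0 + 1·1 + 3·7 + 4·21 + 7·35 + 11·35 + 18·21 + 29·7 + 47·1 = 1364.

1364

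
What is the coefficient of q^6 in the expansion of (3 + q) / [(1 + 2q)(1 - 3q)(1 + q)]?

Partial fractions give a closed form: a_n = (2)·(-2)^n + (3/2)·3^n + (-1/2)·(-1)^n.
At n = 6: a_6 = 1221.

1221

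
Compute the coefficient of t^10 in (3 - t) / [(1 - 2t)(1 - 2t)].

The denominator gives the recurrence a_n = 4a_(n−1) − 4a_(n−2) for n ≥ 3; the numerator fixes a_0 = 3, a_1 = 11, a_2 = 32.
Iterating: 3, 11, 32, 84, 208, 496, 1152, 2624, 5888, 13056, 28672, so a_10 = 28672.

28672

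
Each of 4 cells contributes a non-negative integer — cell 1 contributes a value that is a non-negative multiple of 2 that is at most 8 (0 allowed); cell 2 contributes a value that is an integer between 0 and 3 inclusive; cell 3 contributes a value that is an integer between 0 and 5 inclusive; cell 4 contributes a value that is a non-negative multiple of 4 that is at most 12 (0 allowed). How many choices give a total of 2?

4

The generating function for the choices is (1 + q² + q⁴ + q⁶ + q⁸)·(1 + q + q² + q³)·(1 + q + q² + q³ + q⁴ + q⁵)·(1 + q⁴ + q⁸ + q¹²); the count is [q²].
(1 + q² + q⁴ + q⁶ + q⁸) has coefficients 1,0,1 for degrees 0…2.
(1 + q + q² + q³) has coefficients 1,1,1 for degrees 0…2.
Multiplying by (1 + q + q² + q³ + q⁴ + q⁵) gives running coefficients 1,2,3 for degrees 0…2.
Finally multiplying by (1 + q⁴ + q⁸ + q¹²), the product of all factors after the first has coefficients 1,2,3 for degrees 0…2.
[q²] = 1·3 + 1·1 = 4.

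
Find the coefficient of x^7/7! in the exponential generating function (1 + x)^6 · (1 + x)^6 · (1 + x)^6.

The EGF product rule gives c_7 = Σ_{k_1+k_2+k_3=7} C(7; k_1,k_2,k_3) · ∏ g_i(k_i), where (1+x)^6 gives the falling factorial (6)_k; (1+x)^6 gives the falling factorial (6)_k; (1+x)^6 gives the falling factorial (6)_k.
g_1(k) for k = 0…7: 1, 6, 30, 120, 360, 720, 720, 0.
g_2(k) for k = 0…7: 1, 6, 30, 120, 360, 720, 720, 0.
g_3(k) for k = 0…7: 1, 6, 30, 120, 360, 720, 720, 0.
First combine the last two factors: h(k) = Σ_j C(k,j)·g_2(j)·g_3(k−j) for k = 0…7: 1, 12, 132, 1320, 11880, 95040, 665280, 3991680.
c_7 = Σ_k C(7,k)·g_1(k)·h(7−k) = 1·1·3991680 + 7·6·665280 + 21·30·95040 + 35·120·11880 + 35·360·1320 + 21·720·132 + 7·720·12 = 3991680 + 27941760 + 59875200 + 49896000 + 16632000 + 1995840 + 60480 = 160392960.

160392960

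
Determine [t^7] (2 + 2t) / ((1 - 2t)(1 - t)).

Partial fractions give a closed form: a_n = (6)·2^n + (-4)·1^n.
At n = 7: a_7 = 764.

764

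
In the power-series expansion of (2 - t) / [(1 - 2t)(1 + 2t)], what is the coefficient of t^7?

-64

Partial fractions give a closed form: a_n = (3/4)·2^n + (5/4)·(-2)^n.
At n = 7: a_7 = -64.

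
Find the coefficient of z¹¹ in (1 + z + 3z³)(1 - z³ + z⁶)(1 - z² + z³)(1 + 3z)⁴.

225

(1 + z + 3z³) has coefficients 1,1,0,3 for degrees 0…3.
(1 - z³ + z⁶) has coefficients 1,0,0,-1,0,0,1,0,0,0,0,0 for degrees 0…11.
Multiplying by (1 - z² + z³) gives running coefficients 1,0,-1,0,0,1,0,0,-1,1,0,0 for degrees 0…11.
Finally multiplying by (1 + 3z)⁴, the product of all factors after the first has coefficients 1,12,53,96,27,-107,-69,54,107,70,-42,-54 for degrees 0…11.
[z¹¹] = 1·(-54) + 1·(-42) + 3·107 = 225.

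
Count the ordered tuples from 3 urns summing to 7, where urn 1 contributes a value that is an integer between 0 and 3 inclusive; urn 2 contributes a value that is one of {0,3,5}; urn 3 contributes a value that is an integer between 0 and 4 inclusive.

8

The generating function for the choices is (1 + y + y² + y³)·(1 + y³ + y⁵)·(1 + y + y² + y³ + y⁴); the count is [y⁷].
(1 + y + y² + y³) has coefficients 1,1,1,1 for degrees 0…3.
(1 + y³ + y⁵) has coefficients 1,0,0,1,0,1,0,0 for degrees 0…7.
Finally multiplying by (1 + y + y² + y³ + y⁴), the product of all factors after the first has coefficients 1,1,1,2,2,2,2,2 for degrees 0…7.
[y⁷] = 1·2 + 1·2 + 1·2 + 1·2 = 8.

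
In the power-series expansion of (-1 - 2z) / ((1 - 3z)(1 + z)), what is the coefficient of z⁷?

-2734

Partial fractions give a closed form: a_n = (-5/4)·3^n + (1/4)·(-1)^n.
At n = 7: a_7 = -2734.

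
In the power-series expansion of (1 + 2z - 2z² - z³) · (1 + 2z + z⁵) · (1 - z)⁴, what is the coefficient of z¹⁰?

(1 + 2z - 2z² - z³) has coefficients 1,2,-2,-1 for degrees 0…3.
(1 + 2z + z⁵) has coefficients 1,2,0,0,0,1,0,0,0,0,0 for degrees 0…10.
Finally multiplying by (1 - z)⁴, the product of all factors after the first has coefficients 1,-2,-2,8,-7,3,-4,6,-4,1,0 for degrees 0…10.
[z¹⁰] = 1·0 + 2·1 − 2·(-4) − 1·6 = 4.

4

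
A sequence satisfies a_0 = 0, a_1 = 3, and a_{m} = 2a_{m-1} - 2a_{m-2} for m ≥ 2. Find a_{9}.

The ordinary generating function has denominator 1 - 2t + 2t^2.
Iterating the recurrence: a_0,…,a_{9} = 0, 3, 6, 6, 0, -12, -24, -24, 0, 48.

48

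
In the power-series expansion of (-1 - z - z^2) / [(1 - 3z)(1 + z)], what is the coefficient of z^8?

-7108

The denominator gives the recurrence a_n = 2a_(n−1) + 3a_(n−2) for n ≥ 3; the numerator fixes a_0 = -1, a_1 = -3, a_2 = -10.
Iterating: -1, -3, -10, -29, -88, -263, -790, -2369, -7108, so a_8 = -7108.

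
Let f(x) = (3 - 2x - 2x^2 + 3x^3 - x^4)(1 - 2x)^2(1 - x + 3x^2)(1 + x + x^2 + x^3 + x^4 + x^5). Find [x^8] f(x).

-24

(3 - 2x - 2x^2 + 3x^3 - x^4) has coefficients 3,-2,-2,3,-1 for degrees 0…4.
(1 - 2x)^2 has coefficients 1,-4,4,0,0,0,0,0,0 for degrees 0…8.
Multiplying by (1 - x + 3x^2) gives running coefficients 1,-5,11,-16,12,0,0,0,0 for degrees 0…8.
Finally multiplying by (1 + x + x^2 + x^3 + x^4 + x^5), the product of all factors after the first has coefficients 1,-4,7,-9,3,3,2,7,-4 for degrees 0…8.
[x^8] = 3·(-4) − 2·7 − 2·2 + 3·3 − 1·3 = -24.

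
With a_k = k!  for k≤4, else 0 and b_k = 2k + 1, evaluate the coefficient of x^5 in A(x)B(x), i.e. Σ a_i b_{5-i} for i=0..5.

Write out a_i and b_{5-i} for i = 0,…,5 and sum the products.
Σ = 1·11 + 1·9 + 2·7 + 6·5 + 24·3 + 0·1 = 136.

136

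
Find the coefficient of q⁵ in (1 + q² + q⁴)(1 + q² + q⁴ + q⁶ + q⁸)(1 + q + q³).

(1 + q² + q⁴) has coefficients 1,0,1,0,1 for degrees 0…4.
(1 + q² + q⁴ + q⁶ + q⁸) has coefficients 1,0,1,0,1,0 for degrees 0…5.
Finally multiplying by (1 + q + q³), the product of all factors after the first has coefficients 1,1,1,2,1,2 for degrees 0…5.
[q⁵] = 1·2 + 1·2 + 1·1 = 5.

5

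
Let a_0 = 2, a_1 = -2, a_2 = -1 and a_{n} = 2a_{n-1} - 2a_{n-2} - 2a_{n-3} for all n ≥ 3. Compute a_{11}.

-152

The ordinary generating function has denominator 1 - 2x + 2x^2 + 2x^3.
Iterating the recurrence: a_0,…,a_{11} = 2, -2, -1, -2, 2, 10, 20, 16, -28, -128, -232, -152.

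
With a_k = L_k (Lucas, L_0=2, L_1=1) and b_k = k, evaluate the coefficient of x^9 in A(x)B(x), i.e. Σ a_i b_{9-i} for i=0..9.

This is [x^9] in the product of the two ordinary generating functions.
Σ = 2·9 + 1·8 + 3·7 + 4·6 + 7·5 + 11·4 + 18·3 + 29·2 + 47·1 + 76·0 = 309.

309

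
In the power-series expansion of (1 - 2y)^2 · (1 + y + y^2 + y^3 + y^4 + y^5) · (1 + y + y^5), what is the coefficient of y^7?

(1 - 2y)^2 has coefficients 1,-4,4 for degrees 0…2.
(1 + y + y^2 + y^3 + y^4 + y^5) has coefficients 1,1,1,1,1,1,0,0 for degrees 0…7.
Finally multiplying by (1 + y + y^5), the product of all factors after the first has coefficients 1,2,2,2,2,3,2,1 for degrees 0…7.
[y^7] = 1·1 − 4·2 + 4·3 = 5.

5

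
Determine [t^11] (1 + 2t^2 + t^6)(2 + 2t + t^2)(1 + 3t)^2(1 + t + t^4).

(1 + 2t^2 + t^6) has coefficients 1,0,2,0,0,0,1 for degrees 0…6.
(2 + 2t + t^2) has coefficients 2,2,1,0,0,0,0,0,0,0,0,0 for degrees 0…11.
Multiplying by (1 + 3t)^2 gives running coefficients 2,14,31,24,9,0,0,0,0,0,0,0 for degrees 0…11.
Finally multiplying by (1 + t + t^4), the product of all factors after the first has coefficients 2,16,45,55,35,23,31,24,9,0,0,0 for degrees 0…11.
[t^11] = 1·0 + 2·0 + 1·23 = 23.

23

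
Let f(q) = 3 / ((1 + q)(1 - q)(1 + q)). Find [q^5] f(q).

-9

The denominator gives the recurrence a_n = −a_(n−1) + a_(n−2) + a_(n−3) for n ≥ 3; the numerator fixes a_0 = 3, a_1 = -3, a_2 = 6.
Iterating: 3, -3, 6, -6, 9, -9, so a_5 = -9.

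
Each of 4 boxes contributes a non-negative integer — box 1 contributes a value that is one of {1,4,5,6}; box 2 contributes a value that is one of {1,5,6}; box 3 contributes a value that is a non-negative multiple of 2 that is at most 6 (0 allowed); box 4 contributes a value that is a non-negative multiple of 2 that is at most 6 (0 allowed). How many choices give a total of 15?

The generating function for the choices is (y + y⁴ + y⁵ + y⁶)·(y + y⁵ + y⁶)·(1 + y² + y⁴ + y⁶)·(1 + y² + y⁴ + y⁶); the count is [y¹⁵].
(y + y⁴ + y⁵ + y⁶) has coefficients 0,1,0,0,1,1,1 for degrees 0…6.
(y + y⁵ + y⁶) has coefficients 0,1,0,0,0,1,1,0,0,0,0,0,0,0,0,0 for degrees 0…15.
Multiplying by (1 + y² + y⁴ + y⁶) gives running coefficients 0,1,0,1,0,2,1,2,1,1,1,1,1,0,0,0 for degrees 0…15.
Finally multiplying by (1 + y² + y⁴ + y⁶), the product of all factors after the first has coefficients 0,1,0,2,0,4,1,6,2,6,3,6,4,4,3,2 for degrees 0…15.
[y¹⁵] = 1·3 + 1·6 + 1·3 + 1·6 = 18.

18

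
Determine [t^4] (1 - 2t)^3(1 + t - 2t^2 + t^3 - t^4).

-39

(1 - 2t)^3 has coefficients 1,-6,12,-8 for degrees 0…3.
(1 + t - 2t^2 + t^3 - t^4) has coefficients 1,1,-2,1,-1 for degrees 0…4.
[t^4] = 1·(-1) − 6·1 + 12·(-2) − 8·1 = -39.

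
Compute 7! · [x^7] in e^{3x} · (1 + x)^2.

The EGF product rule gives c_7 = Σ_{k_1+k_2=7} C(7; k_1,k_2) · ∏ g_i(k_i), where e^{3x} gives (3)^k; (1+x)^2 gives the falling factorial (2)_k.
g_1(k) for k = 0…7: 1, 3, 9, 27, 81, 243, 729, 2187.
g_2(k) for k = 0…7: 1, 2, 2, 0, 0, 0, 0, 0.
c_7 = Σ_k C(7,k)·g_1(k)·g_2(7−k) = 21·243·2 + 7·729·2 + 1·2187·1 = 10206 + 10206 + 2187 = 22599.

22599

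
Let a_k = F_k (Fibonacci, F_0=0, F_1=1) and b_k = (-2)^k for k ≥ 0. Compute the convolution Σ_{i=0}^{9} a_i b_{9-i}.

This is [x^9] in the product of the two ordinary generating functions.
Σ = 0·(-512) + 1·256 + 1·(-128) + 2·64 + 3·(-32) + 5·16 + 8·(-8) + 13·4 + 21·(-2) + 34·1 = 220.

220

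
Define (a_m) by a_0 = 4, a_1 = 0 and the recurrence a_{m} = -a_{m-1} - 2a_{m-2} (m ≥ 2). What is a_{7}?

The ordinary generating function has denominator 1 + y + 2y^2.
Iterating the recurrence: a_0,…,a_{7} = 4, 0, -8, 8, 8, -24, 8, 40.

40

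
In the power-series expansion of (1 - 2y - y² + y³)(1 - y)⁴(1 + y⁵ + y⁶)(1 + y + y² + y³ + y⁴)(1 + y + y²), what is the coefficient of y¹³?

-1

(1 - 2y - y² + y³) has coefficients 1,-2,-1,1 for degrees 0…3.
(1 - y)⁴ has coefficients 1,-4,6,-4,1,0,0,0,0,0,0,0,0,0 for degrees 0…13.
Multiplying by (1 + y⁵ + y⁶) gives running coefficients 1,-4,6,-4,1,1,-3,2,2,-3,1,0,0,0 for degrees 0…13.
Multiplying by (1 + y + y² + y³ + y⁴) gives running coefficients 1,-3,3,-1,0,0,1,-3,3,-1,-1,2,0,-2 for degrees 0…13.
Finally multiplying by (1 + y + y²), the product of all factors after the first has coefficients 1,-2,1,-1,2,-1,1,-2,1,-1,1,0,1,0 for degrees 0…13.
[y¹³] = 1·0 − 2·1 − 1·0 + 1·1 = -1.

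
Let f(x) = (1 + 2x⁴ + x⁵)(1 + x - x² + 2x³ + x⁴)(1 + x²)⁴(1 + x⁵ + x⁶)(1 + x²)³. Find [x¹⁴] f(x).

412

(1 + 2x⁴ + x⁵) has coefficients 1,0,0,0,2,1 for degrees 0…5.
(1 + x - x² + 2x³ + x⁴) has coefficients 1,1,-1,2,1,0,0,0,0,0,0,0,0,0,0 for degrees 0…14.
Multiplying by (1 + x²)⁴ gives running coefficients 1,1,3,6,3,14,2,16,3,9,3,2,1,0,0 for degrees 0…14.
Multiplying by (1 + x⁵ + x⁶) gives running coefficients 1,1,3,6,3,15,4,20,12,18,20,18,19,19,12 for degrees 0…14.
Finally multiplying by (1 + x²)³, the product of all factors after the first has coefficients 1,1,6,9,15,36,23,84,36,129,71,147,119,147,141 for degrees 0…14.
[x¹⁴] = 1·141 + 2·71 + 1·129 = 412.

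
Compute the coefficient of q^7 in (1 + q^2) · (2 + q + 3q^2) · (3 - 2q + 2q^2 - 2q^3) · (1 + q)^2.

-12

(1 + q^2) has coefficients 1,0,1 for degrees 0…2.
(2 + q + 3q^2) has coefficients 2,1,3,0,0,0,0,0 for degrees 0…7.
Multiplying by (3 - 2q + 2q^2 - 2q^3) gives running coefficients 6,-1,11,-8,4,-6,0,0 for degrees 0…7.
Finally multiplying by (1 + q)^2, the product of all factors after the first has coefficients 6,11,15,13,-1,-6,-8,-6 for degrees 0…7.
[q^7] = 1·(-6) + 1·(-6) = -12.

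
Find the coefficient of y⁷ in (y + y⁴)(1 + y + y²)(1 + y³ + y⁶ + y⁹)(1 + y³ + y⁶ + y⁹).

(y + y⁴) has coefficients 0,1,0,0,1 for degrees 0…4.
(1 + y + y²) has coefficients 1,1,1,0,0,0,0,0 for degrees 0…7.
Multiplying by (1 + y³ + y⁶ + y⁹) gives running coefficients 1,1,1,1,1,1,1,1 for degrees 0…7.
Finally multiplying by (1 + y³ + y⁶ + y⁹), the product of all factors after the first has coefficients 1,1,1,2,2,2,3,3 for degrees 0…7.
[y⁷] = 1·3 + 1·2 = 5.

5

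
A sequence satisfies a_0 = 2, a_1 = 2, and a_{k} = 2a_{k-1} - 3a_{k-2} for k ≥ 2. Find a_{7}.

86

The ordinary generating function has denominator 1 - 2y + 3y^2.
Iterating the recurrence: a_0,…,a_{7} = 2, 2, -2, -10, -14, 2, 46, 86.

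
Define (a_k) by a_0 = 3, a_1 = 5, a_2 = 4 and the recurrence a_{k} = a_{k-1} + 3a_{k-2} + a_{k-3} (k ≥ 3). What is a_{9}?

The ordinary generating function has denominator 1 - q - 3q^2 - q^3.
Iterating the recurrence: a_0,…,a_{9} = 3, 5, 4, 22, 39, 109, 248, 614, 1467, 3557.

3557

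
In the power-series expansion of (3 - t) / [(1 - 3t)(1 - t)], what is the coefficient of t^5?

971

Partial fractions give a closed form: a_n = (4)·3^n + (-1)·1^n.
At n = 5: a_5 = 971.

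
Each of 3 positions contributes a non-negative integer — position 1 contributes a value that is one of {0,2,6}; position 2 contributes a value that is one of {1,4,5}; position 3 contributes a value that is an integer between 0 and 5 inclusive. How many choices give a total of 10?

The generating function for the choices is (1 + y² + y⁶)·(y + y⁴ + y⁵)·(1 + y + y² + y³ + y⁴ + y⁵); the count is [y¹⁰].
(1 + y² + y⁶) has coefficients 1,0,1,0,0,0,1 for degrees 0…6.
(y + y⁴ + y⁵) has coefficients 0,1,0,0,1,1,0,0,0,0,0 for degrees 0…10.
Finally multiplying by (1 + y + y² + y³ + y⁴ + y⁵), the product of all factors after the first has coefficients 0,1,1,1,2,3,3,2,2,2,1 for degrees 0…10.
[y¹⁰] = 1·1 + 1·2 + 1·2 = 5.

5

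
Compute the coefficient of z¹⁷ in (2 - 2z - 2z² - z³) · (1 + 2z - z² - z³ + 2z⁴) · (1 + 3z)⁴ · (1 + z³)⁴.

-1105

(2 - 2z - 2z² - z³) has coefficients 2,-2,-2,-1 for degrees 0…3.
(1 + 2z - z² - z³ + 2z⁴) has coefficients 1,2,-1,-1,2,0,0,0,0,0,0,0,0,0,0,0,0,0 for degrees 0…17.
Multiplying by (1 + 3z)⁴ gives running coefficients 1,14,77,203,233,24,-81,135,162,0,0,0,0,0,0,0,0,0 for degrees 0…17.
Finally multiplying by (1 + z³)⁴, the product of all factors after the first has coefficients 1,14,77,207,289,332,737,1151,720,898,1994,1100,327,1756,1145,-121,773,672 for degrees 0…17.
[z¹⁷] = 2·672 − 2·773 − 2·(-121) − 1·1145 = -1105.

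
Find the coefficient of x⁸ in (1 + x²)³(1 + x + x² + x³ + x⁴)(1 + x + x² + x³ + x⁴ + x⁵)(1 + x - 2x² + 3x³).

(1 + x²)³ has coefficients 1,0,3,0,3,0,1 for degrees 0…6.
(1 + x + x² + x³ + x⁴) has coefficients 1,1,1,1,1,0,0,0,0 for degrees 0…8.
Multiplying by (1 + x + x² + x³ + x⁴ + x⁵) gives running coefficients 1,2,3,4,5,5,4,3,2 for degrees 0…8.
Finally multiplying by (1 + x - 2x² + 3x³), the product of all factors after the first has coefficients 1,3,3,6,9,11,11,12,12 for degrees 0…8.
[x⁸] = 1·12 + 3·11 + 3·9 + 1·3 = 75.

75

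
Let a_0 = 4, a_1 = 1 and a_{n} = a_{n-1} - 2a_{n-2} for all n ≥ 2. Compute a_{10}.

125

The ordinary generating function has denominator 1 - q + 2q^2.
Iterating the recurrence: a_0,…,a_{10} = 4, 1, -7, -9, 5, 23, 13, -33, -59, 7, 125.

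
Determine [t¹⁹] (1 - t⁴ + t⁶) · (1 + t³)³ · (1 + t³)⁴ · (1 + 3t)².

231

(1 - t⁴ + t⁶) has coefficients 1,0,0,0,-1,0,1 for degrees 0…6.
(1 + t³)³ has coefficients 1,0,0,3,0,0,3,0,0,1,0,0,0,0,0,0,0,0,0,0 for degrees 0…19.
Multiplying by (1 + t³)⁴ gives running coefficients 1,0,0,7,0,0,21,0,0,35,0,0,35,0,0,21,0,0,7,0 for degrees 0…19.
Finally multiplying by (1 + 3t)², the product of all factors after the first has coefficients 1,6,9,7,42,63,21,126,189,35,210,315,35,210,315,21,126,189,7,42 for degrees 0…19.
[t¹⁹] = 1·42 − 1·21 + 1·210 = 231.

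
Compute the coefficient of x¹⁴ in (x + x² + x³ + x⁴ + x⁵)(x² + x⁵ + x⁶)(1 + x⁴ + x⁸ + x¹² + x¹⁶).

4

(x + x² + x³ + x⁴ + x⁵) has coefficients 0,1,1,1,1,1 for degrees 0…5.
(x² + x⁵ + x⁶) has coefficients 0,0,1,0,0,1,1,0,0,0,0,0,0,0,0 for degrees 0…14.
Finally multiplying by (1 + x⁴ + x⁸ + x¹² + x¹⁶), the product of all factors after the first has coefficients 0,0,1,0,0,1,2,0,0,1,2,0,0,1,2 for degrees 0…14.
[x¹⁴] = 1·1 + 1·0 + 1·0 + 1·2 + 1·1 = 4.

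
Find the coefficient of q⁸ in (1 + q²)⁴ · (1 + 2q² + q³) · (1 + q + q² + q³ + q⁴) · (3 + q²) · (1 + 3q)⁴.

(1 + q²)⁴ has coefficients 1,0,4,0,6,0,4,0,1 for degrees 0…8.
(1 + 2q² + q³) has coefficients 1,0,2,1,0,0,0,0,0 for degrees 0…8.
Multiplying by (1 + q + q² + q³ + q⁴) gives running coefficients 1,1,3,4,4,3,3,1,0 for degrees 0…8.
Multiplying by (3 + q²) gives running coefficients 3,3,10,13,15,13,13,6,3 for degrees 0…8.
Finally multiplying by (1 + 3q)⁴, the product of all factors after the first has coefficients 3,39,208,619,1278,2218,3193,3537,3396 for degrees 0…8.
[q⁸] = 1·3396 + 4·3193 + 6·1278 + 4·208 + 1·3 = 24671.

24671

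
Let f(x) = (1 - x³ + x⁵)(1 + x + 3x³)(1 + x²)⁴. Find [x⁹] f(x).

(1 - x³ + x⁵) has coefficients 1,0,0,-1,0,1 for degrees 0…5.
(1 + x + 3x³) has coefficients 1,1,0,3,0,0,0,0,0,0 for degrees 0…9.
Finally multiplying by (1 + x²)⁴, the product of all factors after the first has coefficients 1,1,4,7,6,18,4,22,1,13 for degrees 0…9.
[x⁹] = 1·13 − 1·4 + 1·6 = 15.

15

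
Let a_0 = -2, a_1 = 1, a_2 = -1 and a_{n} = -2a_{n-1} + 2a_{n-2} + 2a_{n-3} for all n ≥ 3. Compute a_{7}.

The ordinary generating function has denominator 1 + 2x - 2x^2 - 2x^3.
Iterating the recurrence: a_0,…,a_{7} = -2, 1, -1, 0, 0, -2, 4, -12.

-12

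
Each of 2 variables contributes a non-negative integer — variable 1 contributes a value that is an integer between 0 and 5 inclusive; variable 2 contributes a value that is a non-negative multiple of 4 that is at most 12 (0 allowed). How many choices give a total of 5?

2

The generating function for the choices is (1 + q + q² + q³ + q⁴ + q⁵)·(1 + q⁴ + q⁸ + q¹²); the count is [q⁵].
(1 + q + q² + q³ + q⁴ + q⁵) has coefficients 1,1,1,1,1,1 for degrees 0…5.
(1 + q⁴ + q⁸ + q¹²) has coefficients 1,0,0,0,1,0 for degrees 0…5.
[q⁵] = 1·0 + 1·1 + 1·0 + 1·0 + 1·0 + 1·1 = 2.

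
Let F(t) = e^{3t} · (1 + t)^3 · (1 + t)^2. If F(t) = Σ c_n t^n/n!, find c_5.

The EGF product rule gives c_5 = Σ_{k_1+k_2+k_3=5} C(5; k_1,k_2,k_3) · ∏ g_i(k_i), where e^{3t} gives (3)^k; (1+t)^3 gives the falling factorial (3)_k; (1+t)^2 gives the falling factorial (2)_k.
g_1(k) for k = 0…5: 1, 3, 9, 27, 81, 243.
g_2(k) for k = 0…5: 1, 3, 6, 6, 0, 0.
g_3(k) for k = 0…5: 1, 2, 2, 0, 0, 0.
First combine the last two factors: h(k) = Σ_j C(k,j)·g_2(j)·g_3(k−j) for k = 0…5: 1, 5, 20, 60, 120, 120.
c_5 = Σ_k C(5,k)·g_1(k)·h(5−k) = 1·1·120 + 5·3·120 + 10·9·60 + 10·27·20 + 5·81·5 + 1·243·1 = 120 + 1800 + 5400 + 5400 + 2025 + 243 = 14988.

14988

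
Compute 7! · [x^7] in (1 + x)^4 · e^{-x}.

-225

The EGF product rule gives c_7 = Σ_{k_1+k_2=7} C(7; k_1,k_2) · ∏ g_i(k_i), where (1+x)^4 gives the falling factorial (4)_k; e^{-x} gives (-1)^k.
g_1(k) for k = 0…7: 1, 4, 12, 24, 24, 0, 0, 0.
g_2(k) for k = 0…7: 1, -1, 1, -1, 1, -1, 1, -1.
c_7 = Σ_k C(7,k)·g_1(k)·g_2(7−k) = 1·1·(-1) + 7·4·1 + 21·12·(-1) + 35·24·1 + 35·24·(-1) = −1 + 28 − 252 + 840 − 840 = -225.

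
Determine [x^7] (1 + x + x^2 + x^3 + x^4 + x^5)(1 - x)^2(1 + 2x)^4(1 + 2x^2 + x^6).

-32

(1 + x + x^2 + x^3 + x^4 + x^5) has coefficients 1,1,1,1,1,1 for degrees 0…5.
(1 - x)^2 has coefficients 1,-2,1,0,0,0,0,0 for degrees 0…7.
Multiplying by (1 + 2x)^4 gives running coefficients 1,6,9,-8,-24,0,16,0 for degrees 0…7.
Finally multiplying by (1 + 2x^2 + x^6), the product of all factors after the first has coefficients 1,6,11,4,-6,-16,-31,6 for degrees 0…7.
[x^7] = 1·6 + 1·(-31) + 1·(-16) + 1·(-6) + 1·4 + 1·11 = -32.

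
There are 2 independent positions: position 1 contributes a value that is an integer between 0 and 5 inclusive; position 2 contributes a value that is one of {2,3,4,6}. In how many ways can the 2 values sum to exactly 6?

4

The generating function for the choices is (1 + t + t^2 + t^3 + t^4 + t^5)·(t^2 + t^3 + t^4 + t^6); the count is [t^6].
(1 + t + t^2 + t^3 + t^4 + t^5) has coefficients 1,1,1,1,1,1 for degrees 0…5.
(t^2 + t^3 + t^4 + t^6) has coefficients 0,0,1,1,1,0,1 for degrees 0…6.
[t^6] = 1·1 + 1·0 + 1·1 + 1·1 + 1·1 + 1·0 = 4.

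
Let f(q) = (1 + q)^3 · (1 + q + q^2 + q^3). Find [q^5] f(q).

4

(1 + q)^3 has coefficients 1,3,3,1 for degrees 0…3.
(1 + q + q^2 + q^3) has coefficients 1,1,1,1,0,0 for degrees 0…5.
[q^5] = 1·0 + 3·0 + 3·1 + 1·1 = 4.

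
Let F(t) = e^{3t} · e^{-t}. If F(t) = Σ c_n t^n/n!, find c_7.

The EGF product rule gives c_7 = Σ_{k_1+k_2=7} C(7; k_1,k_2) · ∏ g_i(k_i), where e^{3t} gives (3)^k; e^{-t} gives (-1)^k.
g_1(k) for k = 0…7: 1, 3, 9, 27, 81, 243, 729, 2187.
g_2(k) for k = 0…7: 1, -1, 1, -1, 1, -1, 1, -1.
c_7 = Σ_k C(7,k)·g_1(k)·g_2(7−k) = 1·1·(-1) + 7·3·1 + 21·9·(-1) + 35·27·1 + 35·81·(-1) + 21·243·1 + 7·729·(-1) + 1·2187·1 = −1 + 21 − 189 + 945 − 2835 + 5103 − 5103 + 2187 = 128.

128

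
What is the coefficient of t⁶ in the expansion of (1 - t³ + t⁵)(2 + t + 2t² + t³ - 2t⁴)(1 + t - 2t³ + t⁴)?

(1 - t³ + t⁵) has coefficients 1,0,0,-1,0,1 for degrees 0…5.
(2 + t + 2t² + t³ - 2t⁴) has coefficients 2,1,2,1,-2,0,0 for degrees 0…6.
Finally multiplying by (1 + t - 2t³ + t⁴), the product of all factors after the first has coefficients 2,3,3,-1,-1,-5,0 for degrees 0…6.
[t⁶] = 1·0 − 1·(-1) + 1·3 = 4.

4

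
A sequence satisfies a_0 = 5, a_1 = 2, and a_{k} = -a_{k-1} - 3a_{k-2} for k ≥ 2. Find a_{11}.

971

The ordinary generating function has denominator 1 + y + 3y^2.
Iterating the recurrence: a_0,…,a_{11} = 5, 2, -17, 11, 40, -73, -47, 266, -125, -673, 1048, 971.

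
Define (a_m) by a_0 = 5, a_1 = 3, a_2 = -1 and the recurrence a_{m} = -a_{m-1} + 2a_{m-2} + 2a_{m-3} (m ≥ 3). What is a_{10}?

-181

The ordinary generating function has denominator 1 + z - 2z^2 - 2z^3.
Iterating the recurrence: a_0,…,a_{10} = 5, 3, -1, 17, -13, 45, -37, 101, -85, 213, -181.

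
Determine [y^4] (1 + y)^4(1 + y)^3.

(1 + y)^4 has coefficients 1,4,6,4,1 for degrees 0…4.
(1 + y)^3 has coefficients 1,3,3,1,0 for degrees 0…4.
[y^4] = 1·0 + 4·1 + 6·3 + 4·3 + 1·1 = 35.

35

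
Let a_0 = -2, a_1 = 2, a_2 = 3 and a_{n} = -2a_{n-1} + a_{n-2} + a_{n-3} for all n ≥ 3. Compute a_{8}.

428

The ordinary generating function has denominator 1 + 2y - y^2 - y^3.
Iterating the recurrence: a_0,…,a_{8} = -2, 2, 3, -6, 17, -37, 85, -190, 428.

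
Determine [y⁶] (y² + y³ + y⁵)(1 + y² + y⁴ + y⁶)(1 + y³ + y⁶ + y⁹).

(y² + y³ + y⁵) has coefficients 0,0,1,1,0,1 for degrees 0…5.
(1 + y² + y⁴ + y⁶) has coefficients 1,0,1,0,1,0,1 for degrees 0…6.
Finally multiplying by (1 + y³ + y⁶ + y⁹), the product of all factors after the first has coefficients 1,0,1,1,1,1,2 for degrees 0…6.
[y⁶] = 1·1 + 1·1 + 1·0 = 2.

2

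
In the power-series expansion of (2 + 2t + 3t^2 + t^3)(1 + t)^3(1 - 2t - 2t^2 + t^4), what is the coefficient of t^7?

(2 + 2t + 3t^2 + t^3) has coefficients 2,2,3,1 for degrees 0…3.
(1 + t)^3 has coefficients 1,3,3,1,0,0,0,0 for degrees 0…7.
Finally multiplying by (1 - 2t - 2t^2 + t^4), the product of all factors after the first has coefficients 1,1,-5,-11,-7,1,3,1 for degrees 0…7.
[t^7] = 2·1 + 2·3 + 3·1 + 1·(-7) = 4.

4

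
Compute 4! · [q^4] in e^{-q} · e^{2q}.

1

The EGF product rule gives c_4 = Σ_{k_1+k_2=4} C(4; k_1,k_2) · ∏ g_i(k_i), where e^{-q} gives (-1)^k; e^{2q} gives (2)^k.
g_1(k) for k = 0…4: 1, -1, 1, -1, 1.
g_2(k) for k = 0…4: 1, 2, 4, 8, 16.
c_4 = Σ_k C(4,k)·g_1(k)·g_2(4−k) = 1·1·16 + 4·(-1)·8 + 6·1·4 + 4·(-1)·2 + 1·1·1 = 16 − 32 + 24 − 8 + 1 = 1.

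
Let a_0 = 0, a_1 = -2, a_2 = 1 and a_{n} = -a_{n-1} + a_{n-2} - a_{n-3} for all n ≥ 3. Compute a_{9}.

The ordinary generating function has denominator 1 + y - y^2 + y^3.
Iterating the recurrence: a_0,…,a_{9} = 0, -2, 1, -3, 6, -10, 19, -35, 64, -118.

-118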